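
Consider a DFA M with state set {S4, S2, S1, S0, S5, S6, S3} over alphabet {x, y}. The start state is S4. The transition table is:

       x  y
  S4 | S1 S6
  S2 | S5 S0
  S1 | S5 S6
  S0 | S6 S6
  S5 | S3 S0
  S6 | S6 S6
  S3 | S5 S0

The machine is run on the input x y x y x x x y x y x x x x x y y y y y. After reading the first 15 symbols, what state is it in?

Trace: S4 -x-> S1 -y-> S6 -x-> S6 -y-> S6 -x-> S6 -x-> S6 -x-> S6 -y-> S6 -x-> S6 -y-> S6 -x-> S6 -x-> S6 -x-> S6 -x-> S6 -x-> S6
After 15 symbols: S6.

S6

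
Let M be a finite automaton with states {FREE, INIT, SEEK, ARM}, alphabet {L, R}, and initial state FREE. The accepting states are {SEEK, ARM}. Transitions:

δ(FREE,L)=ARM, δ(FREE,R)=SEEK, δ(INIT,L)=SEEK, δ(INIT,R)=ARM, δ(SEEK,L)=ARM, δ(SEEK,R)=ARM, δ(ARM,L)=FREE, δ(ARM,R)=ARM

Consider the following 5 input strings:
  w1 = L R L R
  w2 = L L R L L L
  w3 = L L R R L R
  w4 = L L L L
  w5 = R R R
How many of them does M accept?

w1:
  start at FREE
  read 'L': FREE → ARM
  read 'R': ARM → ARM
  read 'L': ARM → FREE
  read 'R': FREE → SEEK
  end SEEK, accepted
w2:
  start at FREE
  read 'L': FREE → ARM
  read 'L': ARM → FREE
  read 'R': FREE → SEEK
  read 'L': SEEK → ARM
  read 'L': ARM → FREE
  read 'L': FREE → ARM
  end ARM, accepted
w3:
  start at FREE
  read 'L': FREE → ARM
  read 'L': ARM → FREE
  read 'R': FREE → SEEK
  read 'R': SEEK → ARM
  read 'L': ARM → FREE
  read 'R': FREE → SEEK
  end SEEK, accepted
w4:
  start at FREE
  read 'L': FREE → ARM
  read 'L': ARM → FREE
  read 'L': FREE → ARM
  read 'L': ARM → FREE
  end FREE, rejected
w5:
  start at FREE
  read 'R': FREE → SEEK
  read 'R': SEEK → ARM
  read 'R': ARM → ARM
  end ARM, accepted

4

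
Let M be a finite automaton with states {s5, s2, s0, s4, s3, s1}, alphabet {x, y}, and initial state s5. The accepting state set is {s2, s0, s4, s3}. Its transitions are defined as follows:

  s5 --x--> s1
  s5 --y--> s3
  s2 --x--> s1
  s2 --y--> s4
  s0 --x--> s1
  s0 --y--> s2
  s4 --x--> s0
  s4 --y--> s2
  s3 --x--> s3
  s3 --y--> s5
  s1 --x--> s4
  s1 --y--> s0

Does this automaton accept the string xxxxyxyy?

Yes

s5 → s1 → s4 → s0 → s1 → s0 → s1 → s0 → s2
End state s2 is accepting.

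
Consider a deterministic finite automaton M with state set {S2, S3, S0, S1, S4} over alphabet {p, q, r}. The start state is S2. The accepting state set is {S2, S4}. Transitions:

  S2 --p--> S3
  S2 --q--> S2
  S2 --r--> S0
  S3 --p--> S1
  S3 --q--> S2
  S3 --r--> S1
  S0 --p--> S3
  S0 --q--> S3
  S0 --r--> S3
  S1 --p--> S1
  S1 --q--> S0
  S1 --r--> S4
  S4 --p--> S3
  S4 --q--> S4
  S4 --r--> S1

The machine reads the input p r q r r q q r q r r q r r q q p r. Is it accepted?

Yes

Trace: S2 -p-> S3 -r-> S1 -q-> S0 -r-> S3 -r-> S1 -q-> S0 -q-> S3 -r-> S1 -q-> S0 -r-> S3 -r-> S1 -q-> S0 -r-> S3 -r-> S1 -q-> S0 -q-> S3 -p-> S1 -r-> S4
End state S4 is accepting.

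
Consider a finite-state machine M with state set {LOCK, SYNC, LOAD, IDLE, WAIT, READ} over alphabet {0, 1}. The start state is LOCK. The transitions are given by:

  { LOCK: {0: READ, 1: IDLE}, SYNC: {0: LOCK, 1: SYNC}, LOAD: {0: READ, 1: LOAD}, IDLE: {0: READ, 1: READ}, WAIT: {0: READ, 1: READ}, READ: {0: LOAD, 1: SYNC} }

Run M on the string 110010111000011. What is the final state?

SYNC

Trace: LOCK -1-> IDLE -1-> READ -0-> LOAD -0-> READ -1-> SYNC -0-> LOCK -1-> IDLE -1-> READ -1-> SYNC -0-> LOCK -0-> READ -0-> LOAD -0-> READ -1-> SYNC -1-> SYNC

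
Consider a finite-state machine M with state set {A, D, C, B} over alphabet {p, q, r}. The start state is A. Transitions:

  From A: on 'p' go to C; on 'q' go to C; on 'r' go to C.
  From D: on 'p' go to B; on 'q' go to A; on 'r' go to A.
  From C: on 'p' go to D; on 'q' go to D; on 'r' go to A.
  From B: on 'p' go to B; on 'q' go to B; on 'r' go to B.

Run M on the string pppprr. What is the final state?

A → C → D → B → B → B → B

B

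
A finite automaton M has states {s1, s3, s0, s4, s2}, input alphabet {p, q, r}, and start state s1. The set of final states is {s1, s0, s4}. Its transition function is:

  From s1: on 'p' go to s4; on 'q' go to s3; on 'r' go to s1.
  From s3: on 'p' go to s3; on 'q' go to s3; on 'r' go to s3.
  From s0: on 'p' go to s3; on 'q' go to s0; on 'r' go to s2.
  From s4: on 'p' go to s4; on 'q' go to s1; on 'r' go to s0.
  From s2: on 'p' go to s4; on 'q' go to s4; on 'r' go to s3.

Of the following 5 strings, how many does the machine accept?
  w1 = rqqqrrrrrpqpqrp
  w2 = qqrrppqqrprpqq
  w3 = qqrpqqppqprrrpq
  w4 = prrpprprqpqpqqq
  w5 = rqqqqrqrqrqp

w1: Trace: s1 -r-> s1 -q-> s3 -q-> s3 -q-> s3 -r-> s3 -r-> s3 -r-> s3 -r-> s3 -r-> s3 -p-> s3 -q-> s3 -p-> s3 -q-> s3 -r-> s3 -p-> s3  → end s3, rejected
w2: Trace: s1 -q-> s3 -q-> s3 -r-> s3 -r-> s3 -p-> s3 -p-> s3 -q-> s3 -q-> s3 -r-> s3 -p-> s3 -r-> s3 -p-> s3 -q-> s3 -q-> s3  → end s3, rejected
w3: Trace: s1 -q-> s3 -q-> s3 -r-> s3 -p-> s3 -q-> s3 -q-> s3 -p-> s3 -p-> s3 -q-> s3 -p-> s3 -r-> s3 -r-> s3 -r-> s3 -p-> s3 -q-> s3  → end s3, rejected
w4: Trace: s1 -p-> s4 -r-> s0 -r-> s2 -p-> s4 -p-> s4 -r-> s0 -p-> s3 -r-> s3 -q-> s3 -p-> s3 -q-> s3 -p-> s3 -q-> s3 -q-> s3 -q-> s3  → end s3, rejected
w5: Trace: s1 -r-> s1 -q-> s3 -q-> s3 -q-> s3 -q-> s3 -r-> s3 -q-> s3 -r-> s3 -q-> s3 -r-> s3 -q-> s3 -p-> s3  → end s3, rejected

0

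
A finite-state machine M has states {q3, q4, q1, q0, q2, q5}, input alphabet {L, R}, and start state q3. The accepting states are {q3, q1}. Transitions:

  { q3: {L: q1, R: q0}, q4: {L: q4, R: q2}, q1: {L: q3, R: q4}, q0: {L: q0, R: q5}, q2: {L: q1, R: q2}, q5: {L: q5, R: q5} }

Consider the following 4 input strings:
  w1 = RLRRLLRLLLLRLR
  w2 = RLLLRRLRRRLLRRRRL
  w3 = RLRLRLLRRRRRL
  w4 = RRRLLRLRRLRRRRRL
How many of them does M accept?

0

w1: Trace: q3 -R-> q0 -L-> q0 -R-> q5 -R-> q5 -L-> q5 -L-> q5 -R-> q5 -L-> q5 -L-> q5 -L-> q5 -L-> q5 -R-> q5 -L-> q5 -R-> q5  → end q5, rejected
w2: Trace: q3 -R-> q0 -L-> q0 -L-> q0 -L-> q0 -R-> q5 -R-> q5 -L-> q5 -R-> q5 -R-> q5 -R-> q5 -L-> q5 -L-> q5 -R-> q5 -R-> q5 -R-> q5 -R-> q5 -L-> q5  → end q5, rejected
w3: Trace: q3 -R-> q0 -L-> q0 -R-> q5 -L-> q5 -R-> q5 -L-> q5 -L-> q5 -R-> q5 -R-> q5 -R-> q5 -R-> q5 -R-> q5 -L-> q5  → end q5, rejected
w4: Trace: q3 -R-> q0 -R-> q5 -R-> q5 -L-> q5 -L-> q5 -R-> q5 -L-> q5 -R-> q5 -R-> q5 -L-> q5 -R-> q5 -R-> q5 -R-> q5 -R-> q5 -R-> q5 -L-> q5  → end q5, rejected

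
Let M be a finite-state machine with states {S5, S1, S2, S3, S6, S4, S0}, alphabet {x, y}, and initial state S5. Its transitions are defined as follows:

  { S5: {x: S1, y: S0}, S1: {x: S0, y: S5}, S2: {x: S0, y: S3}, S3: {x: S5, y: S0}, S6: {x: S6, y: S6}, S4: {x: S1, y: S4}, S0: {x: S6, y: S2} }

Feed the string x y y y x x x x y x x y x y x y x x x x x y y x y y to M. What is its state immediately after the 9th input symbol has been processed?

S6

start at S5
read 'x': S5 → S1
read 'y': S1 → S5
read 'y': S5 → S0
read 'y': S0 → S2
read 'x': S2 → S0
read 'x': S0 → S6
read 'x': S6 → S6
read 'x': S6 → S6
read 'y': S6 → S6
After 9 symbols: S6.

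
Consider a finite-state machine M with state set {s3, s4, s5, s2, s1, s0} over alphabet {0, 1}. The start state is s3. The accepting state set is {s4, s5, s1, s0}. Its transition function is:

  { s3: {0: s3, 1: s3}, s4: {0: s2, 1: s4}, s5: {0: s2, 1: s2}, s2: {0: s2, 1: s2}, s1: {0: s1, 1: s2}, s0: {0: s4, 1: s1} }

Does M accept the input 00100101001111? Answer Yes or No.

No

start at s3
read '0': s3 → s3
read '0': s3 → s3
read '1': s3 → s3
read '0': s3 → s3
read '0': s3 → s3
read '1': s3 → s3
read '0': s3 → s3
read '1': s3 → s3
read '0': s3 → s3
read '0': s3 → s3
read '1': s3 → s3
read '1': s3 → s3
read '1': s3 → s3
read '1': s3 → s3
End state s3 is not accepting.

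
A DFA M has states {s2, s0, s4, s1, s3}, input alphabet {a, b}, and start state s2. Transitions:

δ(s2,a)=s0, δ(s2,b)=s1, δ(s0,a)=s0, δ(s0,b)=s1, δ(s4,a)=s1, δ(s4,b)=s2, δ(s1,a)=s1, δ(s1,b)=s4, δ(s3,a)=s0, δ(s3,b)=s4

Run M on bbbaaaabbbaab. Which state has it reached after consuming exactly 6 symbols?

s0

Trace: s2 -b-> s1 -b-> s4 -b-> s2 -a-> s0 -a-> s0 -a-> s0
After 6 symbols: s0.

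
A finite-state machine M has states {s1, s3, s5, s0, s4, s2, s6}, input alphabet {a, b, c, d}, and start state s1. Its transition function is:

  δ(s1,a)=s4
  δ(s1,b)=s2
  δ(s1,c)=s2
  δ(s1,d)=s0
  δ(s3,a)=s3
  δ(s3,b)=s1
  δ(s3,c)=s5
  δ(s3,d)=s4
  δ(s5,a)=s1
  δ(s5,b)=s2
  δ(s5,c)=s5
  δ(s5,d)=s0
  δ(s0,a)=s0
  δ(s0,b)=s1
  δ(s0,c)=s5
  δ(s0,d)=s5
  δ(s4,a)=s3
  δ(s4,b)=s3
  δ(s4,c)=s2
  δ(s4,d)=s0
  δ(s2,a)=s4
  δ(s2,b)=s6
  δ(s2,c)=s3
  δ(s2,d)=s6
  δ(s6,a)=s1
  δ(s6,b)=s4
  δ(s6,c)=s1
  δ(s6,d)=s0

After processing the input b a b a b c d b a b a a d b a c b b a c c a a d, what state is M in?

s4

s1 → s2 → s4 → s3 → s3 → s1 → s2 → s6 → s4 → s3 → s1 → s4 → s3 → s4 → s3 → s3 → s5 → s2 → s6 → s1 → s2 → s3 → s3 → s3 → s4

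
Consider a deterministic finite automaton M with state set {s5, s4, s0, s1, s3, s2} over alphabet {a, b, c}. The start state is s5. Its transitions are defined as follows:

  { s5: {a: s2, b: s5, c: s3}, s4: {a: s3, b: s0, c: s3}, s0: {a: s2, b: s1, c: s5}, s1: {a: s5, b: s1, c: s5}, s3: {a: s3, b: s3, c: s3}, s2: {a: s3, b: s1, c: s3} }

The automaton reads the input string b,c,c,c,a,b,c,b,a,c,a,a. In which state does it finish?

start at s5
read 'b': s5 → s5
read 'c': s5 → s3
read 'c': s3 → s3
read 'c': s3 → s3
read 'a': s3 → s3
read 'b': s3 → s3
read 'c': s3 → s3
read 'b': s3 → s3
read 'a': s3 → s3
read 'c': s3 → s3
read 'a': s3 → s3
read 'a': s3 → s3

s3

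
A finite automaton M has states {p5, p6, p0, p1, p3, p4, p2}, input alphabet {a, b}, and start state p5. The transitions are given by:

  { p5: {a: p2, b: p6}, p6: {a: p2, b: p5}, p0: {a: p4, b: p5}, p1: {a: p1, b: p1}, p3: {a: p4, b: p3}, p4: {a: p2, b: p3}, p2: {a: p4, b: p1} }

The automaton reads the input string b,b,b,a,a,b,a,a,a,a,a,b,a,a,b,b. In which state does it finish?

start at p5
read 'b': p5 → p6
read 'b': p6 → p5
read 'b': p5 → p6
read 'a': p6 → p2
read 'a': p2 → p4
read 'b': p4 → p3
read 'a': p3 → p4
read 'a': p4 → p2
read 'a': p2 → p4
read 'a': p4 → p2
read 'a': p2 → p4
read 'b': p4 → p3
read 'a': p3 → p4
read 'a': p4 → p2
read 'b': p2 → p1
read 'b': p1 → p1

p1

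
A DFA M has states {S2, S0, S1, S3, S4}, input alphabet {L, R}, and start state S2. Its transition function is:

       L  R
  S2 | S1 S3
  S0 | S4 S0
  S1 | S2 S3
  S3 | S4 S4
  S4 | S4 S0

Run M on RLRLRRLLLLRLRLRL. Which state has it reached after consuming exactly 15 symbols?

S2 → S3 → S4 → S0 → S4 → S0 → S0 → S4 → S4 → S4 → S4 → S0 → S4 → S0 → S4 → S0
After 15 symbols: S0.

S0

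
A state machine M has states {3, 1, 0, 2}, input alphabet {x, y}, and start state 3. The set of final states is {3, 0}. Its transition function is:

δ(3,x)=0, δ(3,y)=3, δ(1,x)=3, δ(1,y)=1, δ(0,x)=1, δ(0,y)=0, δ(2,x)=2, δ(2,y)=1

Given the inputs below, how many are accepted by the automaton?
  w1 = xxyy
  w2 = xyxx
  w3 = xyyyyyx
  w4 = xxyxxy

w1: 3 → 0 → 1 → 1 → 1  → end 1, rejected
w2: 3 → 0 → 0 → 1 → 3  → end 3, accepted
w3: 3 → 0 → 0 → 0 → 0 → 0 → 0 → 1  → end 1, rejected
w4: 3 → 0 → 1 → 1 → 3 → 0 → 0  → end 0, accepted

2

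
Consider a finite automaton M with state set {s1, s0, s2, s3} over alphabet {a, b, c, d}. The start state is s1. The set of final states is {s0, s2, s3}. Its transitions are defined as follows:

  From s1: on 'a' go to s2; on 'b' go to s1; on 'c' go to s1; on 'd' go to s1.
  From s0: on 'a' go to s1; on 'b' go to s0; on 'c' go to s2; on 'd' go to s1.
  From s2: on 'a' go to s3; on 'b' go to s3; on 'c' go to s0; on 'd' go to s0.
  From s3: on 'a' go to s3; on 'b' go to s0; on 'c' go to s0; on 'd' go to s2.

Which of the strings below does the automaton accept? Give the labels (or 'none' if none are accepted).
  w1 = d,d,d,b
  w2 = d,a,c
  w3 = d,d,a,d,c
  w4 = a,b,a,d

w2, w3, w4

w1:
  start at s1
  read 'd': s1 → s1
  read 'd': s1 → s1
  read 'd': s1 → s1
  read 'b': s1 → s1
  end s1, rejected
w2:
  start at s1
  read 'd': s1 → s1
  read 'a': s1 → s2
  read 'c': s2 → s0
  end s0, accepted
w3:
  start at s1
  read 'd': s1 → s1
  read 'd': s1 → s1
  read 'a': s1 → s2
  read 'd': s2 → s0
  read 'c': s0 → s2
  end s2, accepted
w4:
  start at s1
  read 'a': s1 → s2
  read 'b': s2 → s3
  read 'a': s3 → s3
  read 'd': s3 → s2
  end s2, accepted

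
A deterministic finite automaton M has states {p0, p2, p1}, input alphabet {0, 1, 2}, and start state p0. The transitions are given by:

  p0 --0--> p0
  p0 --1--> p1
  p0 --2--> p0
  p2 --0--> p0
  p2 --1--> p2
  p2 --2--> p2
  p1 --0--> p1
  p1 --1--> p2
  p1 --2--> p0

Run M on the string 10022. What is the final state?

p0

start at p0
read '1': p0 → p1
read '0': p1 → p1
read '0': p1 → p1
read '2': p1 → p0
read '2': p0 → p0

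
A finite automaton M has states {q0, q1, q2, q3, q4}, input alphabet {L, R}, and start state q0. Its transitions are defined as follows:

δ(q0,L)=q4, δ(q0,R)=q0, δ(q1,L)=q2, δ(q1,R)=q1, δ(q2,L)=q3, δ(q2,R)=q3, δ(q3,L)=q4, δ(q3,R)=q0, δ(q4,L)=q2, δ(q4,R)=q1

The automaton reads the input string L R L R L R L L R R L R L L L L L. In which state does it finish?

start at q0
read 'L': q0 → q4
read 'R': q4 → q1
read 'L': q1 → q2
read 'R': q2 → q3
read 'L': q3 → q4
read 'R': q4 → q1
read 'L': q1 → q2
read 'L': q2 → q3
read 'R': q3 → q0
read 'R': q0 → q0
read 'L': q0 → q4
read 'R': q4 → q1
read 'L': q1 → q2
read 'L': q2 → q3
read 'L': q3 → q4
read 'L': q4 → q2
read 'L': q2 → q3

q3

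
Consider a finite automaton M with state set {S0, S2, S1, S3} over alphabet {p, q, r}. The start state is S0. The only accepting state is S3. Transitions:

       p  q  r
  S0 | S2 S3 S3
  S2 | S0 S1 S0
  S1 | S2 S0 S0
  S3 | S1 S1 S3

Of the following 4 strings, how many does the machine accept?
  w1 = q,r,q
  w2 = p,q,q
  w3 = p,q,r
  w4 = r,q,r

0

w1: S0 → S3 → S3 → S1  → end S1, rejected
w2: S0 → S2 → S1 → S0  → end S0, rejected
w3: S0 → S2 → S1 → S0  → end S0, rejected
w4: S0 → S3 → S1 → S0  → end S0, rejected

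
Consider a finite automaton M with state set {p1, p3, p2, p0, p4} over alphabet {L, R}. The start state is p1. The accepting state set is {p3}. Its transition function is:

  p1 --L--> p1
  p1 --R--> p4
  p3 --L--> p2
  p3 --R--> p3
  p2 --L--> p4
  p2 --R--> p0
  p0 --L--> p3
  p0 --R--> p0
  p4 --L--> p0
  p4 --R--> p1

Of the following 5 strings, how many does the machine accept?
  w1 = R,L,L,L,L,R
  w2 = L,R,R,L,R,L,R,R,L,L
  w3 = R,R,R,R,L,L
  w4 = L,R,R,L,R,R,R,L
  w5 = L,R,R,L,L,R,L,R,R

w1:
  start at p1
  read 'R': p1 → p4
  read 'L': p4 → p0
  read 'L': p0 → p3
  read 'L': p3 → p2
  read 'L': p2 → p4
  read 'R': p4 → p1
  end p1, rejected
w2:
  start at p1
  read 'L': p1 → p1
  read 'R': p1 → p4
  read 'R': p4 → p1
  read 'L': p1 → p1
  read 'R': p1 → p4
  read 'L': p4 → p0
  read 'R': p0 → p0
  read 'R': p0 → p0
  read 'L': p0 → p3
  read 'L': p3 → p2
  end p2, rejected
w3:
  start at p1
  read 'R': p1 → p4
  read 'R': p4 → p1
  read 'R': p1 → p4
  read 'R': p4 → p1
  read 'L': p1 → p1
  read 'L': p1 → p1
  end p1, rejected
w4:
  start at p1
  read 'L': p1 → p1
  read 'R': p1 → p4
  read 'R': p4 → p1
  read 'L': p1 → p1
  read 'R': p1 → p4
  read 'R': p4 → p1
  read 'R': p1 → p4
  read 'L': p4 → p0
  end p0, rejected
w5:
  start at p1
  read 'L': p1 → p1
  read 'R': p1 → p4
  read 'R': p4 → p1
  read 'L': p1 → p1
  read 'L': p1 → p1
  read 'R': p1 → p4
  read 'L': p4 → p0
  read 'R': p0 → p0
  read 'R': p0 → p0
  end p0, rejected

0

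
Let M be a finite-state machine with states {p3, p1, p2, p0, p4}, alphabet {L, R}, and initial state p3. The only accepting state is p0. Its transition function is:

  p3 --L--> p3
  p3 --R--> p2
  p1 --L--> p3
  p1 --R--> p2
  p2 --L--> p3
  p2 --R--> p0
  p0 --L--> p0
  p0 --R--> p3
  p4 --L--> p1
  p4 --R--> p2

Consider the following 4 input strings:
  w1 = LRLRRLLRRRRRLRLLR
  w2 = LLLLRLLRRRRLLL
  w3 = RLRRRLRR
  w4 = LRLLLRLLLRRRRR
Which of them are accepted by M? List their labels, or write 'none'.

w1: Trace: p3 -L-> p3 -R-> p2 -L-> p3 -R-> p2 -R-> p0 -L-> p0 -L-> p0 -R-> p3 -R-> p2 -R-> p0 -R-> p3 -R-> p2 -L-> p3 -R-> p2 -L-> p3 -L-> p3 -R-> p2  → end p2, rejected
w2: Trace: p3 -L-> p3 -L-> p3 -L-> p3 -L-> p3 -R-> p2 -L-> p3 -L-> p3 -R-> p2 -R-> p0 -R-> p3 -R-> p2 -L-> p3 -L-> p3 -L-> p3  → end p3, rejected
w3: Trace: p3 -R-> p2 -L-> p3 -R-> p2 -R-> p0 -R-> p3 -L-> p3 -R-> p2 -R-> p0  → end p0, accepted
w4: Trace: p3 -L-> p3 -R-> p2 -L-> p3 -L-> p3 -L-> p3 -R-> p2 -L-> p3 -L-> p3 -L-> p3 -R-> p2 -R-> p0 -R-> p3 -R-> p2 -R-> p0  → end p0, accepted

w3, w4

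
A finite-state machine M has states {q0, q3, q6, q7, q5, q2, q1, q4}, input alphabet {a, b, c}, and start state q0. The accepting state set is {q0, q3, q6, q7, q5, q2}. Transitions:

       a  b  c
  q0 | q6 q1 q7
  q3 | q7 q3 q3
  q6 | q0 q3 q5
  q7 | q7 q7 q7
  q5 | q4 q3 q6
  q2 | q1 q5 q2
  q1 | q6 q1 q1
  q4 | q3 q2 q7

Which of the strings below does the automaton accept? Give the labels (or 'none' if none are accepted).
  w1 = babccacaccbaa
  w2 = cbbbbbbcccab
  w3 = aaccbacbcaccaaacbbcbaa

w1:
  start at q0
  read 'b': q0 → q1
  read 'a': q1 → q6
  read 'b': q6 → q3
  read 'c': q3 → q3
  read 'c': q3 → q3
  read 'a': q3 → q7
  read 'c': q7 → q7
  read 'a': q7 → q7
  read 'c': q7 → q7
  read 'c': q7 → q7
  read 'b': q7 → q7
  read 'a': q7 → q7
  read 'a': q7 → q7
  end q7, accepted
w2:
  start at q0
  read 'c': q0 → q7
  read 'b': q7 → q7
  read 'b': q7 → q7
  read 'b': q7 → q7
  read 'b': q7 → q7
  read 'b': q7 → q7
  read 'b': q7 → q7
  read 'c': q7 → q7
  read 'c': q7 → q7
  read 'c': q7 → q7
  read 'a': q7 → q7
  read 'b': q7 → q7
  end q7, accepted
w3:
  start at q0
  read 'a': q0 → q6
  read 'a': q6 → q0
  read 'c': q0 → q7
  read 'c': q7 → q7
  read 'b': q7 → q7
  read 'a': q7 → q7
  read 'c': q7 → q7
  read 'b': q7 → q7
  read 'c': q7 → q7
  read 'a': q7 → q7
  read 'c': q7 → q7
  read 'c': q7 → q7
  read 'a': q7 → q7
  read 'a': q7 → q7
  read 'a': q7 → q7
  read 'c': q7 → q7
  read 'b': q7 → q7
  read 'b': q7 → q7
  read 'c': q7 → q7
  read 'b': q7 → q7
  read 'a': q7 → q7
  read 'a': q7 → q7
  end q7, accepted

w1, w2, w3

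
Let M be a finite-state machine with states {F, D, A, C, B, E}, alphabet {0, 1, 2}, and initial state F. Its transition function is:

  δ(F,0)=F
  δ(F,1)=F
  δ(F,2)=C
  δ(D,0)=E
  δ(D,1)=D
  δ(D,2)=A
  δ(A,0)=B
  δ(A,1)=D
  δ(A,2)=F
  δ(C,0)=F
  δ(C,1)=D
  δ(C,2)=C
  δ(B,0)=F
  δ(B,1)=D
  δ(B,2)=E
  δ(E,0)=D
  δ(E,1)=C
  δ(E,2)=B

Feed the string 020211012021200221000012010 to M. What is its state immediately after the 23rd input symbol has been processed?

D

start at F
read '0': F → F
read '2': F → C
read '0': C → F
read '2': F → C
read '1': C → D
read '1': D → D
read '0': D → E
read '1': E → C
read '2': C → C
read '0': C → F
read '2': F → C
read '1': C → D
read '2': D → A
read '0': A → B
read '0': B → F
read '2': F → C
read '2': C → C
read '1': C → D
read '0': D → E
read '0': E → D
read '0': D → E
read '0': E → D
read '1': D → D
After 23 symbols: D.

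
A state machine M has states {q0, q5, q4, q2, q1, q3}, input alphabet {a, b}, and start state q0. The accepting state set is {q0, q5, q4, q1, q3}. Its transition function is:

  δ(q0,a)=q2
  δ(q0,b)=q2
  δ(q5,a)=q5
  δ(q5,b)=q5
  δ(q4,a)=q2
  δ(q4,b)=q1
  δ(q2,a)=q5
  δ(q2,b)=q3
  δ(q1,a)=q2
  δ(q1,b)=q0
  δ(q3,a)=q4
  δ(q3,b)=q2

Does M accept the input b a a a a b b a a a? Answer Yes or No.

start at q0
read 'b': q0 → q2
read 'a': q2 → q5
read 'a': q5 → q5
read 'a': q5 → q5
read 'a': q5 → q5
read 'b': q5 → q5
read 'b': q5 → q5
read 'a': q5 → q5
read 'a': q5 → q5
read 'a': q5 → q5
End state q5 is accepting.

Yes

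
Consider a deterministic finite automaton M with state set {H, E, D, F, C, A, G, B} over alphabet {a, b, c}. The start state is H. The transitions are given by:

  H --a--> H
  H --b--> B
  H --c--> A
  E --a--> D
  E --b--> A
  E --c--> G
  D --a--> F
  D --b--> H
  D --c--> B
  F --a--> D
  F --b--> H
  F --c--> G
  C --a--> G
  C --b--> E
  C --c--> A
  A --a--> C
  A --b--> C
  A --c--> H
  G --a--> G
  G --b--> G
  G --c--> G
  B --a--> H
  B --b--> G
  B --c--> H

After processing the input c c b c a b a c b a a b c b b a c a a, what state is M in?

H → A → H → B → H → H → B → H → A → C → G → G → G → G → G → G → G → G → G → G

G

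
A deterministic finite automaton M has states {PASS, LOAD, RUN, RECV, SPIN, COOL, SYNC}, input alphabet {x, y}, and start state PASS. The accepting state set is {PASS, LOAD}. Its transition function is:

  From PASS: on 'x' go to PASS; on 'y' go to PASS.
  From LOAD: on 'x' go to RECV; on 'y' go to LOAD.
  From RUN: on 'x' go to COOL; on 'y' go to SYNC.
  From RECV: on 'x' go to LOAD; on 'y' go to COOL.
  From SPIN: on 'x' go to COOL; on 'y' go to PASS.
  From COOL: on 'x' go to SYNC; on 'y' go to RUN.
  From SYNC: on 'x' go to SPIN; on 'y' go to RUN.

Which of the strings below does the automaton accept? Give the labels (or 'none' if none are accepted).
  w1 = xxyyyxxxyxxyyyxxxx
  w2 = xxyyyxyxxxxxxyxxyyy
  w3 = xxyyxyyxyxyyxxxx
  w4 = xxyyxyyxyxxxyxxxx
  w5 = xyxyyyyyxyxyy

w1, w2, w3, w4, w5

w1:
  start at PASS
  read 'x': PASS → PASS
  read 'x': PASS → PASS
  read 'y': PASS → PASS
  read 'y': PASS → PASS
  read 'y': PASS → PASS
  read 'x': PASS → PASS
  read 'x': PASS → PASS
  read 'x': PASS → PASS
  read 'y': PASS → PASS
  read 'x': PASS → PASS
  read 'x': PASS → PASS
  read 'y': PASS → PASS
  read 'y': PASS → PASS
  read 'y': PASS → PASS
  read 'x': PASS → PASS
  read 'x': PASS → PASS
  read 'x': PASS → PASS
  read 'x': PASS → PASS
  end PASS, accepted
w2:
  start at PASS
  read 'x': PASS → PASS
  read 'x': PASS → PASS
  read 'y': PASS → PASS
  read 'y': PASS → PASS
  read 'y': PASS → PASS
  read 'x': PASS → PASS
  read 'y': PASS → PASS
  read 'x': PASS → PASS
  read 'x': PASS → PASS
  read 'x': PASS → PASS
  read 'x': PASS → PASS
  read 'x': PASS → PASS
  read 'x': PASS → PASS
  read 'y': PASS → PASS
  read 'x': PASS → PASS
  read 'x': PASS → PASS
  read 'y': PASS → PASS
  read 'y': PASS → PASS
  read 'y': PASS → PASS
  end PASS, accepted
w3:
  start at PASS
  read 'x': PASS → PASS
  read 'x': PASS → PASS
  read 'y': PASS → PASS
  read 'y': PASS → PASS
  read 'x': PASS → PASS
  read 'y': PASS → PASS
  read 'y': PASS → PASS
  read 'x': PASS → PASS
  read 'y': PASS → PASS
  read 'x': PASS → PASS
  read 'y': PASS → PASS
  read 'y': PASS → PASS
  read 'x': PASS → PASS
  read 'x': PASS → PASS
  read 'x': PASS → PASS
  read 'x': PASS → PASS
  end PASS, accepted
w4:
  start at PASS
  read 'x': PASS → PASS
  read 'x': PASS → PASS
  read 'y': PASS → PASS
  read 'y': PASS → PASS
  read 'x': PASS → PASS
  read 'y': PASS → PASS
  read 'y': PASS → PASS
  read 'x': PASS → PASS
  read 'y': PASS → PASS
  read 'x': PASS → PASS
  read 'x': PASS → PASS
  read 'x': PASS → PASS
  read 'y': PASS → PASS
  read 'x': PASS → PASS
  read 'x': PASS → PASS
  read 'x': PASS → PASS
  read 'x': PASS → PASS
  end PASS, accepted
w5:
  start at PASS
  read 'x': PASS → PASS
  read 'y': PASS → PASS
  read 'x': PASS → PASS
  read 'y': PASS → PASS
  read 'y': PASS → PASS
  read 'y': PASS → PASS
  read 'y': PASS → PASS
  read 'y': PASS → PASS
  read 'x': PASS → PASS
  read 'y': PASS → PASS
  read 'x': PASS → PASS
  read 'y': PASS → PASS
  read 'y': PASS → PASS
  end PASS, accepted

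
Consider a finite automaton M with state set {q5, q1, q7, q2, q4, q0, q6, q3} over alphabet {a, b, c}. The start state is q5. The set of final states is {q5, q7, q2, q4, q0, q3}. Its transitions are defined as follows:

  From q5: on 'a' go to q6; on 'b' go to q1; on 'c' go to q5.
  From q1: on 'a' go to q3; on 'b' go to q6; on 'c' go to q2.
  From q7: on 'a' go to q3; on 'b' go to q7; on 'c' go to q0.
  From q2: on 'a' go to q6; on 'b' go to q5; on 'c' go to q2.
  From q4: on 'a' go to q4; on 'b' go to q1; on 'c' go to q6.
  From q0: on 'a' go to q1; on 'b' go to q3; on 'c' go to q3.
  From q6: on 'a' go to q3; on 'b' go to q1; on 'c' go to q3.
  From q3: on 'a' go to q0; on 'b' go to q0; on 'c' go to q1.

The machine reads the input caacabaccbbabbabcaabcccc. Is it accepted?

q5 → q5 → q6 → q3 → q1 → q3 → q0 → q1 → q2 → q2 → q5 → q1 → q3 → q0 → q3 → q0 → q3 → q1 → q3 → q0 → q3 → q1 → q2 → q2 → q2
End state q2 is accepting.

Yes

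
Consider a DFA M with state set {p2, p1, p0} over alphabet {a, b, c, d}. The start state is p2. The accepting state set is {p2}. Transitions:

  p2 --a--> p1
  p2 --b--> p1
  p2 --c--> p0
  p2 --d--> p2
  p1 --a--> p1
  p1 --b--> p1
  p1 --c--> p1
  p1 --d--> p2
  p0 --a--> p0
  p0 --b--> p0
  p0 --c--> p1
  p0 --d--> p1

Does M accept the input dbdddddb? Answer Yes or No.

No

start at p2
read 'd': p2 → p2
read 'b': p2 → p1
read 'd': p1 → p2
read 'd': p2 → p2
read 'd': p2 → p2
read 'd': p2 → p2
read 'd': p2 → p2
read 'b': p2 → p1
End state p1 is not accepting.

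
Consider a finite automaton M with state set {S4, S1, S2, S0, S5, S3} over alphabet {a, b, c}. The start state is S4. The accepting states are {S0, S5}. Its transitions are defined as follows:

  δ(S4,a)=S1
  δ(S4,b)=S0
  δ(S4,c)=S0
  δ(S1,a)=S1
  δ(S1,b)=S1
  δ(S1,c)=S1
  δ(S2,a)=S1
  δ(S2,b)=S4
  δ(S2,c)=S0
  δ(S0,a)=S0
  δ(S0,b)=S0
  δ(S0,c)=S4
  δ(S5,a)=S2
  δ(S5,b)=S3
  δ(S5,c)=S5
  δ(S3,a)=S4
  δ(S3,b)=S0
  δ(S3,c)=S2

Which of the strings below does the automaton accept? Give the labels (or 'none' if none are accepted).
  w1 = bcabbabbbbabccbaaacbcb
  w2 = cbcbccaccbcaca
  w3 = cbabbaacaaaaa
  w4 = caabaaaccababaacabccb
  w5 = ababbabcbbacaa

w1:
  start at S4
  read 'b': S4 → S0
  read 'c': S0 → S4
  read 'a': S4 → S1
  read 'b': S1 → S1
  read 'b': S1 → S1
  read 'a': S1 → S1
  read 'b': S1 → S1
  read 'b': S1 → S1
  read 'b': S1 → S1
  read 'b': S1 → S1
  read 'a': S1 → S1
  read 'b': S1 → S1
  read 'c': S1 → S1
  read 'c': S1 → S1
  read 'b': S1 → S1
  read 'a': S1 → S1
  read 'a': S1 → S1
  read 'a': S1 → S1
  read 'c': S1 → S1
  read 'b': S1 → S1
  read 'c': S1 → S1
  read 'b': S1 → S1
  end S1, rejected
w2:
  start at S4
  read 'c': S4 → S0
  read 'b': S0 → S0
  read 'c': S0 → S4
  read 'b': S4 → S0
  read 'c': S0 → S4
  read 'c': S4 → S0
  read 'a': S0 → S0
  read 'c': S0 → S4
  read 'c': S4 → S0
  read 'b': S0 → S0
  read 'c': S0 → S4
  read 'a': S4 → S1
  read 'c': S1 → S1
  read 'a': S1 → S1
  end S1, rejected
w3:
  start at S4
  read 'c': S4 → S0
  read 'b': S0 → S0
  read 'a': S0 → S0
  read 'b': S0 → S0
  read 'b': S0 → S0
  read 'a': S0 → S0
  read 'a': S0 → S0
  read 'c': S0 → S4
  read 'a': S4 → S1
  read 'a': S1 → S1
  read 'a': S1 → S1
  read 'a': S1 → S1
  read 'a': S1 → S1
  end S1, rejected
w4:
  start at S4
  read 'c': S4 → S0
  read 'a': S0 → S0
  read 'a': S0 → S0
  read 'b': S0 → S0
  read 'a': S0 → S0
  read 'a': S0 → S0
  read 'a': S0 → S0
  read 'c': S0 → S4
  read 'c': S4 → S0
  read 'a': S0 → S0
  read 'b': S0 → S0
  read 'a': S0 → S0
  read 'b': S0 → S0
  read 'a': S0 → S0
  read 'a': S0 → S0
  read 'c': S0 → S4
  read 'a': S4 → S1
  read 'b': S1 → S1
  read 'c': S1 → S1
  read 'c': S1 → S1
  read 'b': S1 → S1
  end S1, rejected
w5:
  start at S4
  read 'a': S4 → S1
  read 'b': S1 → S1
  read 'a': S1 → S1
  read 'b': S1 → S1
  read 'b': S1 → S1
  read 'a': S1 → S1
  read 'b': S1 → S1
  read 'c': S1 → S1
  read 'b': S1 → S1
  read 'b': S1 → S1
  read 'a': S1 → S1
  read 'c': S1 → S1
  read 'a': S1 → S1
  read 'a': S1 → S1
  end S1, rejected

none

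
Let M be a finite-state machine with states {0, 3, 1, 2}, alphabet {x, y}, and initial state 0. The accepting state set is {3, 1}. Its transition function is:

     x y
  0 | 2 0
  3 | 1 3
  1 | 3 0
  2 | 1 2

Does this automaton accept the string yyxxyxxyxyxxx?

Yes

start at 0
read 'y': 0 → 0
read 'y': 0 → 0
read 'x': 0 → 2
read 'x': 2 → 1
read 'y': 1 → 0
read 'x': 0 → 2
read 'x': 2 → 1
read 'y': 1 → 0
read 'x': 0 → 2
read 'y': 2 → 2
read 'x': 2 → 1
read 'x': 1 → 3
read 'x': 3 → 1
End state 1 is accepting.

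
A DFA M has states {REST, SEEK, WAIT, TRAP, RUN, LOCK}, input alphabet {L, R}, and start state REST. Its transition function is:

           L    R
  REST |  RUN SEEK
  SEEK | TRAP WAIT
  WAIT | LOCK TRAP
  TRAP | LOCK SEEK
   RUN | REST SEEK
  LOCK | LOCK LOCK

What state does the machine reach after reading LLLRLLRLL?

start at REST
read 'L': REST → RUN
read 'L': RUN → REST
read 'L': REST → RUN
read 'R': RUN → SEEK
read 'L': SEEK → TRAP
read 'L': TRAP → LOCK
read 'R': LOCK → LOCK
read 'L': LOCK → LOCK
read 'L': LOCK → LOCK

LOCK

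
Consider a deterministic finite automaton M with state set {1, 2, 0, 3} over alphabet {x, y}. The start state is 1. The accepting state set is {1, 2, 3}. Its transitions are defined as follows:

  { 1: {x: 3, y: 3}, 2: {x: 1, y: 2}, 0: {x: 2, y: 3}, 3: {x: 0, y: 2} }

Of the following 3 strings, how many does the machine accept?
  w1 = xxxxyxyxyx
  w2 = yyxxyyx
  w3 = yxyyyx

w1: Trace: 1 -x-> 3 -x-> 0 -x-> 2 -x-> 1 -y-> 3 -x-> 0 -y-> 3 -x-> 0 -y-> 3 -x-> 0  → end 0, rejected
w2: Trace: 1 -y-> 3 -y-> 2 -x-> 1 -x-> 3 -y-> 2 -y-> 2 -x-> 1  → end 1, accepted
w3: Trace: 1 -y-> 3 -x-> 0 -y-> 3 -y-> 2 -y-> 2 -x-> 1  → end 1, accepted

2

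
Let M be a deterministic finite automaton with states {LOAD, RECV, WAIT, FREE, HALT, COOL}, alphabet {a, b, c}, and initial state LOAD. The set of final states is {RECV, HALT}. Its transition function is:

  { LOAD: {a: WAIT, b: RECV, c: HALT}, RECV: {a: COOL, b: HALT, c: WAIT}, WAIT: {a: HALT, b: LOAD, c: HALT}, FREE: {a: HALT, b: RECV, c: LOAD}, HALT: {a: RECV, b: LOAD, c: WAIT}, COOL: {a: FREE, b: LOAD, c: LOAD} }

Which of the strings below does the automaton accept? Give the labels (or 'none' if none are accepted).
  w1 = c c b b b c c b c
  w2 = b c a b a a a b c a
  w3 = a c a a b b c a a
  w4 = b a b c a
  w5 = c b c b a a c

w1: LOAD → HALT → WAIT → LOAD → RECV → HALT → WAIT → HALT → LOAD → HALT  → end HALT, accepted
w2: LOAD → RECV → WAIT → HALT → LOAD → WAIT → HALT → RECV → HALT → WAIT → HALT  → end HALT, accepted
w3: LOAD → WAIT → HALT → RECV → COOL → LOAD → RECV → WAIT → HALT → RECV  → end RECV, accepted
w4: LOAD → RECV → COOL → LOAD → HALT → RECV  → end RECV, accepted
w5: LOAD → HALT → LOAD → HALT → LOAD → WAIT → HALT → WAIT  → end WAIT, rejected

w1, w2, w3, w4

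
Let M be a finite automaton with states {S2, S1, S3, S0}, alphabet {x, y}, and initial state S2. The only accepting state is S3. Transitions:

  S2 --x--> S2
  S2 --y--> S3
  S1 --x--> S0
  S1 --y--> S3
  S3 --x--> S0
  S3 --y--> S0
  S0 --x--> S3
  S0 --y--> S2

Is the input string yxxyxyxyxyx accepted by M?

S2 → S3 → S0 → S3 → S0 → S3 → S0 → S3 → S0 → S3 → S0 → S3
End state S3 is accepting.

Yes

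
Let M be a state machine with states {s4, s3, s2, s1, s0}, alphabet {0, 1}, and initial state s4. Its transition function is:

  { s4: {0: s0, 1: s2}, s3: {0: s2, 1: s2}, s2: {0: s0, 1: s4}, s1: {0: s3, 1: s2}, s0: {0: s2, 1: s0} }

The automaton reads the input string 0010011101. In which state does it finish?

Trace: s4 -0-> s0 -0-> s2 -1-> s4 -0-> s0 -0-> s2 -1-> s4 -1-> s2 -1-> s4 -0-> s0 -1-> s0

s0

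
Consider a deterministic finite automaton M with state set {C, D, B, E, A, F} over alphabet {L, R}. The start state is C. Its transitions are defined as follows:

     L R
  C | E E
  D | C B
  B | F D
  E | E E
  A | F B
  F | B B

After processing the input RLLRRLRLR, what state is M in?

Trace: C -R-> E -L-> E -L-> E -R-> E -R-> E -L-> E -R-> E -L-> E -R-> E

E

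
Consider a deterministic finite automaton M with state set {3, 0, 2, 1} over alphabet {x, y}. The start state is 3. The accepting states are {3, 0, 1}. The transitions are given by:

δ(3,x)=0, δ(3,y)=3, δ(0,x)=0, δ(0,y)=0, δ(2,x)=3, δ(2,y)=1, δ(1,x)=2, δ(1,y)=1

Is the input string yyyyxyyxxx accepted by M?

Yes

Trace: 3 -y-> 3 -y-> 3 -y-> 3 -y-> 3 -x-> 0 -y-> 0 -y-> 0 -x-> 0 -x-> 0 -x-> 0
End state 0 is accepting.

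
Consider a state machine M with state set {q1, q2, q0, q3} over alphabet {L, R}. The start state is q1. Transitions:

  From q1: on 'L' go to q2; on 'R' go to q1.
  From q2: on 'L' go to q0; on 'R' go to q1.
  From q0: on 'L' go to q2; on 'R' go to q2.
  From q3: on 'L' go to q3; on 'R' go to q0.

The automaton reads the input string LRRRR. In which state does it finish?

q1

Trace: q1 -L-> q2 -R-> q1 -R-> q1 -R-> q1 -R-> q1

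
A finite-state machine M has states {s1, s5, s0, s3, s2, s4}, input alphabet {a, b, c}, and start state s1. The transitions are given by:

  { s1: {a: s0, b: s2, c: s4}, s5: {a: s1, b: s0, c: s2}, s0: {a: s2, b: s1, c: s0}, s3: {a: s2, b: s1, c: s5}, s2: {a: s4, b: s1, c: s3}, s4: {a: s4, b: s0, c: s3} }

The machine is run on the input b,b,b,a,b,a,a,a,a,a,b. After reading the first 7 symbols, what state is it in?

s1 → s2 → s1 → s2 → s4 → s0 → s2 → s4
After 7 symbols: s4.

s4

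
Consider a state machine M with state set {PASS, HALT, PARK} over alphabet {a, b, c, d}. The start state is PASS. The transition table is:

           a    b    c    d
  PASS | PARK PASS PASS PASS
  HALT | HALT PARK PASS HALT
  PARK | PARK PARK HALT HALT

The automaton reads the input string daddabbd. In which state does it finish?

HALT

PASS → PASS → PARK → HALT → HALT → HALT → PARK → PARK → HALT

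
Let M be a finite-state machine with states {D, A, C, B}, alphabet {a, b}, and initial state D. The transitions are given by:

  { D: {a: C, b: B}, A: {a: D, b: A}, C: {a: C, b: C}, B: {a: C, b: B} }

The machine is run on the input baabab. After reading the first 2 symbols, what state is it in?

C

D → B → C
After 2 symbols: C.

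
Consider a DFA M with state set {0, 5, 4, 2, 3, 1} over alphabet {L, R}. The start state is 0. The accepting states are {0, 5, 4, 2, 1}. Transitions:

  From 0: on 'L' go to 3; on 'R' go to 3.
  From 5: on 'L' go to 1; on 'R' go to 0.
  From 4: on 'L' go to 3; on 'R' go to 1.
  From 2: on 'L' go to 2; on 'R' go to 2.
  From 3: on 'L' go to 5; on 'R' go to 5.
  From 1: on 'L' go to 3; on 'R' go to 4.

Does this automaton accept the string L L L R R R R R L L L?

Trace: 0 -L-> 3 -L-> 5 -L-> 1 -R-> 4 -R-> 1 -R-> 4 -R-> 1 -R-> 4 -L-> 3 -L-> 5 -L-> 1
End state 1 is accepting.

Yes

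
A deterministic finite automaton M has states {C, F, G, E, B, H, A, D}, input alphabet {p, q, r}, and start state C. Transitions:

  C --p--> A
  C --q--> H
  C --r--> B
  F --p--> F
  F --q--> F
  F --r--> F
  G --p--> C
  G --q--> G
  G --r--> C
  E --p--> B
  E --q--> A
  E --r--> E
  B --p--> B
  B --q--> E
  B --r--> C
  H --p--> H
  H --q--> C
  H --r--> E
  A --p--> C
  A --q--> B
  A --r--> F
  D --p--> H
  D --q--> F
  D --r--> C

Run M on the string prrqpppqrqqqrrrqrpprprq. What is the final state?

F

C → A → F → F → F → F → F → F → F → F → F → F → F → F → F → F → F → F → F → F → F → F → F → F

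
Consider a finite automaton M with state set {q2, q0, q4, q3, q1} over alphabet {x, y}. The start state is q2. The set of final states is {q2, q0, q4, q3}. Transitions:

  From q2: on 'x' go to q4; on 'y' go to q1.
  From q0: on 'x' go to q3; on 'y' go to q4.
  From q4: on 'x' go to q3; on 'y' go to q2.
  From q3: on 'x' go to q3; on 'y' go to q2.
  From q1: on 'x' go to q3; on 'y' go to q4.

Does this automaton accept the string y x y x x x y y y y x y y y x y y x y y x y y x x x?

start at q2
read 'y': q2 → q1
read 'x': q1 → q3
read 'y': q3 → q2
read 'x': q2 → q4
read 'x': q4 → q3
read 'x': q3 → q3
read 'y': q3 → q2
read 'y': q2 → q1
read 'y': q1 → q4
read 'y': q4 → q2
read 'x': q2 → q4
read 'y': q4 → q2
read 'y': q2 → q1
read 'y': q1 → q4
read 'x': q4 → q3
read 'y': q3 → q2
read 'y': q2 → q1
read 'x': q1 → q3
read 'y': q3 → q2
read 'y': q2 → q1
read 'x': q1 → q3
read 'y': q3 → q2
read 'y': q2 → q1
read 'x': q1 → q3
read 'x': q3 → q3
read 'x': q3 → q3
End state q3 is accepting.

Yes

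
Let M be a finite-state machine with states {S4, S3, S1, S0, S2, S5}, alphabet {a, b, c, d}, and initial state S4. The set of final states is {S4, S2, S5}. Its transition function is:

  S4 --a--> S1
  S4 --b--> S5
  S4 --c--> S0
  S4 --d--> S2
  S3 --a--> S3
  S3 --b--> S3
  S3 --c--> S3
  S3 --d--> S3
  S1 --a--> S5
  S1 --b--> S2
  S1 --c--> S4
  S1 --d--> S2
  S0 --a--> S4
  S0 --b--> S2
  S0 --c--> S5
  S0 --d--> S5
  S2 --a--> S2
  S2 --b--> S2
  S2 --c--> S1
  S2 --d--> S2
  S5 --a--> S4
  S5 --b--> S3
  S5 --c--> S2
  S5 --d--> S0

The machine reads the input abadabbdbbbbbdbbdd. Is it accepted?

start at S4
read 'a': S4 → S1
read 'b': S1 → S2
read 'a': S2 → S2
read 'd': S2 → S2
read 'a': S2 → S2
read 'b': S2 → S2
read 'b': S2 → S2
read 'd': S2 → S2
read 'b': S2 → S2
read 'b': S2 → S2
read 'b': S2 → S2
read 'b': S2 → S2
read 'b': S2 → S2
read 'd': S2 → S2
read 'b': S2 → S2
read 'b': S2 → S2
read 'd': S2 → S2
read 'd': S2 → S2
End state S2 is accepting.

Yes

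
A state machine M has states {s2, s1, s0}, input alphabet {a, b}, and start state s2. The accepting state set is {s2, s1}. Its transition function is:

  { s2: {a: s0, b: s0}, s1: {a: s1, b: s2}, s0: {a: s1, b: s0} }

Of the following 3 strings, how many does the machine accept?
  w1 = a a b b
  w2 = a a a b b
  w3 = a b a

1

w1: Trace: s2 -a-> s0 -a-> s1 -b-> s2 -b-> s0  → end s0, rejected
w2: Trace: s2 -a-> s0 -a-> s1 -a-> s1 -b-> s2 -b-> s0  → end s0, rejected
w3: Trace: s2 -a-> s0 -b-> s0 -a-> s1  → end s1, accepted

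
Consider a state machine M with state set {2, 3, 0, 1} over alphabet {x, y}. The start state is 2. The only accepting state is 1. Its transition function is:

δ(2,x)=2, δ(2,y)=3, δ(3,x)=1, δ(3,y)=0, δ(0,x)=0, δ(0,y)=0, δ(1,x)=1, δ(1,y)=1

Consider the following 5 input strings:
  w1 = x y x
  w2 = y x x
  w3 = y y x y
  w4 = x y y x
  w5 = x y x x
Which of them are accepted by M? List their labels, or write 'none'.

w1: Trace: 2 -x-> 2 -y-> 3 -x-> 1  → end 1, accepted
w2: Trace: 2 -y-> 3 -x-> 1 -x-> 1  → end 1, accepted
w3: Trace: 2 -y-> 3 -y-> 0 -x-> 0 -y-> 0  → end 0, rejected
w4: Trace: 2 -x-> 2 -y-> 3 -y-> 0 -x-> 0  → end 0, rejected
w5: Trace: 2 -x-> 2 -y-> 3 -x-> 1 -x-> 1  → end 1, accepted

w1, w2, w5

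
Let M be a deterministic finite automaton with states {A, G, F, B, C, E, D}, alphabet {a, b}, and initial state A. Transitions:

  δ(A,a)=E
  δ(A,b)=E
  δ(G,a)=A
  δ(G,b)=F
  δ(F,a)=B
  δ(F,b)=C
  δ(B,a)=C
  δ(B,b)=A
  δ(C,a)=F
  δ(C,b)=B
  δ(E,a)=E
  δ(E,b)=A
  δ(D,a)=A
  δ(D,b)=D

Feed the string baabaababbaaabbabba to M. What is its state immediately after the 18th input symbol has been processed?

A → E → E → E → A → E → E → A → E → A → E → E → E → E → A → E → E → A → E
After 18 symbols: E.

E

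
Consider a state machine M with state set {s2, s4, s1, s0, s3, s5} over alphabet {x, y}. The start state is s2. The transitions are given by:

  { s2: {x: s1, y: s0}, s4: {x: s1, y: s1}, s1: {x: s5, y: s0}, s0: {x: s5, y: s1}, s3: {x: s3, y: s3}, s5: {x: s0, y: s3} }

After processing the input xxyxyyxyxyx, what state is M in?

Trace: s2 -x-> s1 -x-> s5 -y-> s3 -x-> s3 -y-> s3 -y-> s3 -x-> s3 -y-> s3 -x-> s3 -y-> s3 -x-> s3

s3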